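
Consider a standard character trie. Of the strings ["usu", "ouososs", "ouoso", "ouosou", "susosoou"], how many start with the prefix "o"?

3

Traverse to the node for "o", then collect every word in that subtree.
Matches: "ouoso", "ouososs", "ouosou"
Count: 3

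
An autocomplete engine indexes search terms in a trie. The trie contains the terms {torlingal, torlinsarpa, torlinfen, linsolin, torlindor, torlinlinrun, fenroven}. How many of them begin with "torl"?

5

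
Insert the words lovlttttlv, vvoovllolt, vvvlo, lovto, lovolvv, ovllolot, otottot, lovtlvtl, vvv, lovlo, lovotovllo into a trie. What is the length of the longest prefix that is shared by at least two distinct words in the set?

4

The deepest shared node is where two words last agree before diverging.
e.g. "lovlo" and "lovlttttlv" share the prefix "lovl" of length 4; no pair shares a longer one.
Longest shared-prefix length: 4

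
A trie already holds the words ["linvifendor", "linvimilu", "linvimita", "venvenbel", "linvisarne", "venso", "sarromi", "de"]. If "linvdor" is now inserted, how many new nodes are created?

3

The longest prefix of "linvdor" already in the trie is "linv" (length 4).
Each of the 3 remaining characters creates one node.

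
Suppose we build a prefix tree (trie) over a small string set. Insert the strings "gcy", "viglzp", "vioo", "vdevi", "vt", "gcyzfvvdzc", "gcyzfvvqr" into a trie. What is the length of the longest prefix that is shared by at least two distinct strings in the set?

7

The deepest shared node is where two words last agree before diverging.
e.g. "gcyzfvvdzc" and "gcyzfvvqr" share the prefix "gcyzfvv" of length 7; no pair shares a longer one.
Longest shared-prefix length: 7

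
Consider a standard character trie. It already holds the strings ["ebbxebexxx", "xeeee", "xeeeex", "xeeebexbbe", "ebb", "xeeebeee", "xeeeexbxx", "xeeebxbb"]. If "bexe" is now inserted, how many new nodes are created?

4

No existing word starts with "b", so every character of "bexe" needs a new node.
4 − 0 = 4 new nodes.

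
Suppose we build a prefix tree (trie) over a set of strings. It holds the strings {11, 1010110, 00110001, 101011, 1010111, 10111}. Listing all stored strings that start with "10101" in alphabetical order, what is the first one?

DFS of the "10101" subtree visits, in order: "101011", "1010110", "1010111"
Position 1: 101011

101011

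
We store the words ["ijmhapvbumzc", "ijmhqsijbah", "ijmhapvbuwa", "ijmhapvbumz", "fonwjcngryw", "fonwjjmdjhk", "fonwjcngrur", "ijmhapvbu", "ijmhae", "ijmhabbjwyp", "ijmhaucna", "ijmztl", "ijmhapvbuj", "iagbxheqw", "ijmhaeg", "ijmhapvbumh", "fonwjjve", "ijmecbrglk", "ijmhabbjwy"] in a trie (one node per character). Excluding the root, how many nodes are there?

74

For each word, the new-node count is its length minus the longest prefix already in the trie:
  "ijmhapvbumzc" → 12 new (i, j, m, h, a, p, v, b, u, m, z, c)
  "ijmhqsijbah" → prefix "ijmh" already present; 7 new (q, s, i, j, b, a, h)
  "ijmhapvbuwa" → prefix "ijmhapvbu" already present; 2 new (w, a)
  "ijmhapvbumz" → prefix "ijmhapvbumz" already present; 0 new (none)
  "fonwjcngryw" → 11 new (f, o, n, w, j, c, n, g, r, y, w)
  "fonwjjmdjhk" → prefix "fonwj" already present; 6 new (j, m, d, j, h, k)
  "fonwjcngrur" → prefix "fonwjcngr" already present; 2 new (u, r)
  "ijmhapvbu" → prefix "ijmhapvbu" already present; 0 new (none)
  "ijmhae" → prefix "ijmha" already present; 1 new (e)
  "ijmhabbjwyp" → prefix "ijmha" already present; 6 new (b, b, j, w, y, p)
  "ijmhaucna" → prefix "ijmha" already present; 4 new (u, c, n, a)
  "ijmztl" → prefix "ijm" already present; 3 new (z, t, l)
  "ijmhapvbuj" → prefix "ijmhapvbu" already present; 1 new (j)
  "iagbxheqw" → prefix "i" already present; 8 new (a, g, b, x, h, e, q, w)
  "ijmhaeg" → prefix "ijmhae" already present; 1 new (g)
  "ijmhapvbumh" → prefix "ijmhapvbum" already present; 1 new (h)
  "fonwjjve" → prefix "fonwjj" already present; 2 new (v, e)
  "ijmecbrglk" → prefix "ijm" already present; 7 new (e, c, b, r, g, l, k)
  "ijmhabbjwy" → prefix "ijmhabbjwy" already present; 0 new (none)
Total nodes = 12 + 7 + 2 + 0 + 11 + 6 + 2 + 0 + 1 + 6 + 4 + 3 + 1 + 8 + 1 + 1 + 2 + 7 + 0 = 74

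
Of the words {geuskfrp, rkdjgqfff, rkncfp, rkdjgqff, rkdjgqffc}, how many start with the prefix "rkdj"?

Walk to "rkdj"; the words in its subtree are exactly those with that prefix.
Words under "rkdj": rkdjgqff, rkdjgqffc, rkdjgqfff
Count: 3

3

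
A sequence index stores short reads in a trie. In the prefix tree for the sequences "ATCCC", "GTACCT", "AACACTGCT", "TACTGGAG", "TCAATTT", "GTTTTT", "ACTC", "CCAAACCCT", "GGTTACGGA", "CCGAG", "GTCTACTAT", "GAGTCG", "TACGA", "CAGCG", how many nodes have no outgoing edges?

Leaves are exactly the stored words that no other stored word extends.
Those words: "AACACTGCT", "ACTC", "ATCCC", "CAGCG", "CCAAACCCT", "CCGAG", "GAGTCG", "GGTTACGGA", "GTACCT", "GTCTACTAT", "GTTTTT", "TACGA", "TACTGGAG", "TCAATTT"
Leaf count: 14

14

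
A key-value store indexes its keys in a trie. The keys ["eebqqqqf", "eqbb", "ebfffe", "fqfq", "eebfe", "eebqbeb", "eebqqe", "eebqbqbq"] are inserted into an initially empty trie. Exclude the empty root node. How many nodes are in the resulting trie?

Insert word by word; a character creates a node only if that edge doesn't already exist:
  "eebqqqqf" → 8 new (e, e, b, q, q, q, q, f)
  "eqbb" → prefix "e" already present; 3 new (q, b, b)
  "ebfffe" → prefix "e" already present; 5 new (b, f, f, f, e)
  "fqfq" → 4 new (f, q, f, q)
  "eebfe" → prefix "eeb" already present; 2 new (f, e)
  "eebqbeb" → prefix "eebq" already present; 3 new (b, e, b)
  "eebqqe" → prefix "eebqq" already present; 1 new (e)
  "eebqbqbq" → prefix "eebqb" already present; 3 new (q, b, q)
Total nodes = 8 + 3 + 5 + 4 + 2 + 3 + 1 + 3 = 29

29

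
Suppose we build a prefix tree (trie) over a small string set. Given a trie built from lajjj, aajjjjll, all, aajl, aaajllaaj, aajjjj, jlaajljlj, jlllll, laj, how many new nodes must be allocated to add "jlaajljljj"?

1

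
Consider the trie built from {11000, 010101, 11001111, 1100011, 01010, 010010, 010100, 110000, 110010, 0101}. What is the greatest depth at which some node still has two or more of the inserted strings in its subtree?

5

Look for the deepest trie node that still has at least two words in its subtree.
"01010" and "010100" agree on "01010" (5 characters) before diverging; nothing deeper is shared.
Longest shared-prefix length: 5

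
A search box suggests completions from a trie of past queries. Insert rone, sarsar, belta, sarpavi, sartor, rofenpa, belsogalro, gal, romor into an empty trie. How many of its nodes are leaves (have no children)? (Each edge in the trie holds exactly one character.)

9

A leaf is a node with no children — equivalently, the end of a word that is not a proper prefix of any other stored word.
Those words: "belsogalro", "belta", "gal", "rofenpa", "romor", "rone", "sarpavi", "sarsar", "sartor"
Leaf count: 9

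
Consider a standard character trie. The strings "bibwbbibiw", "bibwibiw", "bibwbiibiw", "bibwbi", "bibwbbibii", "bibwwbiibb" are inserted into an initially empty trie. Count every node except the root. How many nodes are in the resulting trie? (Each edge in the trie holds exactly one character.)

Count nodes per top-level branch (shared prefixes stored once):
  'b'-branch (bibwbbibii, bibwbbibiw, bibwbi, bibwbiibiw, bibwibiw, bibwwbiibb): 26 nodes
Sum: 26

26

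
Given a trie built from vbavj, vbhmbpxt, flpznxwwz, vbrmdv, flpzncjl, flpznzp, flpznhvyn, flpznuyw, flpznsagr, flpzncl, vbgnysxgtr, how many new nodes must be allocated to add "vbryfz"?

3

Walking "vbryfz" from the root, the first 3 characters ("vbr") follow existing edges; "y" is the first miss.
So 6 − 3 = 3 new nodes.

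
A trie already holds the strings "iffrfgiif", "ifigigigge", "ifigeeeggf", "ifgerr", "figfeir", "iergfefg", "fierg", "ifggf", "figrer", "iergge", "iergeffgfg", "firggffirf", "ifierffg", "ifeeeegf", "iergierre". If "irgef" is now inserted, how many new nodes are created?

Walking "irgef" from the root, the first 1 characters ("i") follow existing edges; "r" is the first miss.
So 5 − 1 = 4 new nodes.

4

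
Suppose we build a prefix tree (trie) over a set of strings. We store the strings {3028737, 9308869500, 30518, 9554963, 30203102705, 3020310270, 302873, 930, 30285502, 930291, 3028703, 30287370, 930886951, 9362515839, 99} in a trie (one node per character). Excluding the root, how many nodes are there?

For each word, the new-node count is its length minus the longest prefix already in the trie:
  "3028737" → 7 new (3, 0, 2, 8, 7, 3, 7)
  "9308869500" → 10 new (9, 3, 0, 8, 8, 6, 9, 5, 0, 0)
  "30518" → prefix "30" already present; 3 new (5, 1, 8)
  "9554963" → prefix "9" already present; 6 new (5, 5, 4, 9, 6, 3)
  "30203102705" → prefix "302" already present; 8 new (0, 3, 1, 0, 2, 7, 0, 5)
  "3020310270" → prefix "3020310270" already present; 0 new (none)
  "302873" → prefix "302873" already present; 0 new (none)
  "930" → prefix "930" already present; 0 new (none)
  "30285502" → prefix "3028" already present; 4 new (5, 5, 0, 2)
  "930291" → prefix "930" already present; 3 new (2, 9, 1)
  "3028703" → prefix "30287" already present; 2 new (0, 3)
  "30287370" → prefix "3028737" already present; 1 new (0)
  "930886951" → prefix "93088695" already present; 1 new (1)
  "9362515839" → prefix "93" already present; 8 new (6, 2, 5, 1, 5, 8, 3, 9)
  "99" → prefix "9" already present; 1 new (9)
Total nodes = 7 + 10 + 3 + 6 + 8 + 0 + 0 + 0 + 4 + 3 + 2 + 1 + 1 + 8 + 1 = 54

54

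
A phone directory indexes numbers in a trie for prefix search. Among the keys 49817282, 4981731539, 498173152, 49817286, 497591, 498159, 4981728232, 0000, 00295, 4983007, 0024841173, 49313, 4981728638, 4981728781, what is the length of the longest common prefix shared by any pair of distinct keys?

8

The deepest shared node is where two words last agree before diverging.
"49817282" and "4981728232" agree on "49817282" (8 characters) before diverging; nothing deeper is shared.
Longest shared-prefix length: 8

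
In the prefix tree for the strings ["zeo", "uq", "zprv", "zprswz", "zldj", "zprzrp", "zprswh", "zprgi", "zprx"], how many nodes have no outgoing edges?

9

Leaves are exactly the stored words that no other stored word extends.
Those words: "uq", "zeo", "zldj", "zprgi", "zprswh", "zprswz", "zprv", "zprx", "zprzrp"
Leaf count: 9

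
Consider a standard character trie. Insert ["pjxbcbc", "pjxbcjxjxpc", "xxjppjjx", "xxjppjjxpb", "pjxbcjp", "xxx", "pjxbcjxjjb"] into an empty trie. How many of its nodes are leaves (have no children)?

A leaf is a node with no children — equivalently, the end of a word that is not a proper prefix of any other stored word.
Those words: "pjxbcbc", "pjxbcjp", "pjxbcjxjjb", "pjxbcjxjxpc", "xxjppjjxpb", "xxx"
Leaf count: 6

6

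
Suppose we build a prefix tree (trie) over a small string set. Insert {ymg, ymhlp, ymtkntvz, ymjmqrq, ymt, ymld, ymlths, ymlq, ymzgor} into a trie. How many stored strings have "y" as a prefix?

Walk to "y"; the words in its subtree are exactly those with that prefix.
Matches: "ymg", "ymhlp", "ymjmqrq", "ymld", "ymlq", "ymlths", "ymt", "ymtkntvz", "ymzgor"
Count: 9

9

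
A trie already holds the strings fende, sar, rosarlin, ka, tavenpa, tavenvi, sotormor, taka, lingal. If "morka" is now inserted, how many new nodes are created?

Nothing in the trie begins with "m"; the whole of "morka" is new.
5 − 0 = 5 new nodes.

5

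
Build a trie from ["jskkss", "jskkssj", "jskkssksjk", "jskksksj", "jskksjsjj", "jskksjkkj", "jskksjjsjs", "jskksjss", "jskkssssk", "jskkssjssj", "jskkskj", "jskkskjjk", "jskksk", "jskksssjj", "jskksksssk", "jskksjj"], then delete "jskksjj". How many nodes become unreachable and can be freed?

0

Walk "jskksjj" from the leaf back toward the root, removing each node that no remaining word uses.
Every node on "jskksjj" is still needed (e.g. by "jskksjjsjs"), so nothing is freed.
Nodes removed: 0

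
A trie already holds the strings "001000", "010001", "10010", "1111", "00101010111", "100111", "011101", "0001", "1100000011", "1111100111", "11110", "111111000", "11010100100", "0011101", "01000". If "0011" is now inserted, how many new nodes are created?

"0011" is already a full path in the trie; only an end-marker is added.
No new nodes are needed: 0.

0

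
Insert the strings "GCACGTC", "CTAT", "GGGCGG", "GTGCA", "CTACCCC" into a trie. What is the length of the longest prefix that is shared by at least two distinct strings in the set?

Look for the deepest trie node that still has at least two words in its subtree.
e.g. "CTACCCC" and "CTAT" share the prefix "CTA" of length 3; no pair shares a longer one.
Longest shared-prefix length: 3

3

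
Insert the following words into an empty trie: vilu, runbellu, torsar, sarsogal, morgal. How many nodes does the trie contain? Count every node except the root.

32

For each word, the new-node count is its length minus the longest prefix already in the trie:
  "vilu" → 4 new (v, i, l, u)
  "runbellu" → 8 new (r, u, n, b, e, l, l, u)
  "torsar" → 6 new (t, o, r, s, a, r)
  "sarsogal" → 8 new (s, a, r, s, o, g, a, l)
  "morgal" → 6 new (m, o, r, g, a, l)
Total nodes = 4 + 8 + 6 + 8 + 6 = 32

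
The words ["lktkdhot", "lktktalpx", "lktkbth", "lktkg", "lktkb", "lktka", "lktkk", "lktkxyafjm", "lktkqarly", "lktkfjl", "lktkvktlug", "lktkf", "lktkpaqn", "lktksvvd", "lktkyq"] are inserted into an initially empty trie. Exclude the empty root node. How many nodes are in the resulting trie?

For each word, the new-node count is its length minus the longest prefix already in the trie:
  "lktkdhot" → 8 new (l, k, t, k, d, h, o, t)
  "lktktalpx" → prefix "lktk" already present; 5 new (t, a, l, p, x)
  "lktkbth" → prefix "lktk" already present; 3 new (b, t, h)
  "lktkg" → prefix "lktk" already present; 1 new (g)
  "lktkb" → prefix "lktkb" already present; 0 new (none)
  "lktka" → prefix "lktk" already present; 1 new (a)
  "lktkk" → prefix "lktk" already present; 1 new (k)
  "lktkxyafjm" → prefix "lktk" already present; 6 new (x, y, a, f, j, m)
  "lktkqarly" → prefix "lktk" already present; 5 new (q, a, r, l, y)
  "lktkfjl" → prefix "lktk" already present; 3 new (f, j, l)
  "lktkvktlug" → prefix "lktk" already present; 6 new (v, k, t, l, u, g)
  "lktkf" → prefix "lktkf" already present; 0 new (none)
  "lktkpaqn" → prefix "lktk" already present; 4 new (p, a, q, n)
  "lktksvvd" → prefix "lktk" already present; 4 new (s, v, v, d)
  "lktkyq" → prefix "lktk" already present; 2 new (y, q)
Total nodes = 8 + 5 + 3 + 1 + 0 + 1 + 1 + 6 + 5 + 3 + 6 + 0 + 4 + 4 + 2 = 49

49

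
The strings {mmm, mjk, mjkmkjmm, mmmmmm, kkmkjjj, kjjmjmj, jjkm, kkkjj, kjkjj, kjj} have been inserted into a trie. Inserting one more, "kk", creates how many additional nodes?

0

Every character of "kk" already lies on an existing path (it is a prefix of some stored word).
No new nodes are needed: 0.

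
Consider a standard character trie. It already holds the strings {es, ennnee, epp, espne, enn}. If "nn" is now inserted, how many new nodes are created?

2

No existing word starts with "n", so every character of "nn" needs a new node.
2 − 0 = 2 new nodes.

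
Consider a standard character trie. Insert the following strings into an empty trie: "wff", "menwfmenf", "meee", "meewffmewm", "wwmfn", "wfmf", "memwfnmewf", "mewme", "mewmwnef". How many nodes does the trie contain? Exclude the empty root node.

Insert word by word; a character creates a node only if that edge doesn't already exist:
  "wff" → 3 new (w, f, f)
  "menwfmenf" → 9 new (m, e, n, w, f, m, e, n, f)
  "meee" → prefix "me" already present; 2 new (e, e)
  "meewffmewm" → prefix "mee" already present; 7 new (w, f, f, m, e, w, m)
  "wwmfn" → prefix "w" already present; 4 new (w, m, f, n)
  "wfmf" → prefix "wf" already present; 2 new (m, f)
  "memwfnmewf" → prefix "me" already present; 8 new (m, w, f, n, m, e, w, f)
  "mewme" → prefix "me" already present; 3 new (w, m, e)
  "mewmwnef" → prefix "mewm" already present; 4 new (w, n, e, f)
Total nodes = 3 + 9 + 2 + 7 + 4 + 2 + 8 + 3 + 4 = 42

42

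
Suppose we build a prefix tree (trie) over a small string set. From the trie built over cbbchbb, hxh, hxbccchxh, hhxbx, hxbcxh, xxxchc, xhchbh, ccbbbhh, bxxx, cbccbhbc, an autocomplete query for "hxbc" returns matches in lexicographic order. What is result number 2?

Words with prefix "hxbc", in lexicographic order: "hxbccchxh", "hxbcxh"
The 2nd is hxbcxh.

hxbcxh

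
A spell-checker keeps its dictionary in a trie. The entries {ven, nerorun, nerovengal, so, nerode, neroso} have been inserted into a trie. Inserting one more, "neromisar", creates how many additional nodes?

5

Walking "neromisar" from the root, the first 4 characters ("nero") follow existing edges; "m" is the first miss.
New nodes needed: |"neromisar"| − 4 = 9 − 4 = 5.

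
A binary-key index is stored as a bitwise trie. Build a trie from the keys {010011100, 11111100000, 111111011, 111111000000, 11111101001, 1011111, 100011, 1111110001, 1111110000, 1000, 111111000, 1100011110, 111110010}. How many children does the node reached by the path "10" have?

2

Walk "10" from the root, arriving at one node.
Characters that immediately follow "10" among the stored strings: {0, 1}.
That node has 2 child edges.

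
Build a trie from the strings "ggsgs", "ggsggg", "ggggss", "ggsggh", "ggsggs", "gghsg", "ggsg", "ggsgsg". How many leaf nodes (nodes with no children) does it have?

6

Leaves are exactly the stored words that no other stored word extends.
Those words: "ggggss", "gghsg", "ggsggg", "ggsggh", "ggsggs", "ggsgsg"
Leaf count: 6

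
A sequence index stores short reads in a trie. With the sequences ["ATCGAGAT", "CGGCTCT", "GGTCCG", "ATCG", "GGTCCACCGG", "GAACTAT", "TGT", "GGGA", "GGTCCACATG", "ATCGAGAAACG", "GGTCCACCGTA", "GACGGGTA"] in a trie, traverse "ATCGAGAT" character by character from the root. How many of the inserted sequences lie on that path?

2

Check each prefix of "ATCGAGAT" against the stored set — each match is an end-marker on the path.
Prefixes of the query that are stored words: "ATCG", "ATCGAGAT"
Count: 2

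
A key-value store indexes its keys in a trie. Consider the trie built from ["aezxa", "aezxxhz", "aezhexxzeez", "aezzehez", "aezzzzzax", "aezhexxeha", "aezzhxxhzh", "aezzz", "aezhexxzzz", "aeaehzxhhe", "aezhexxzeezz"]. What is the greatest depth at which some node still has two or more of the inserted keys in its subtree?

11

Look for the deepest trie node that still has at least two words in its subtree.
"aezhexxzeez" and "aezhexxzeezz" agree on "aezhexxzeez" (11 characters) before diverging; nothing deeper is shared.
Longest shared-prefix length: 11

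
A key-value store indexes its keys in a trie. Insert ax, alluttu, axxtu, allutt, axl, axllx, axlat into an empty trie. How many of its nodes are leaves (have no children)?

A leaf is a node with no children — equivalently, the end of a word that is not a proper prefix of any other stored word.
Those words: "alluttu", "axlat", "axllx", "axxtu"
Leaf count: 4

4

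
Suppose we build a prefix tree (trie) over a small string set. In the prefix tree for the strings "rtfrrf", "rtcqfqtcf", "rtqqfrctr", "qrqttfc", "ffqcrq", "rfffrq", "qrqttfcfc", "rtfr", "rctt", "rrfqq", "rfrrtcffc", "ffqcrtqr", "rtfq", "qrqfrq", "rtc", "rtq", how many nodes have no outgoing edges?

A leaf is a node with no children — equivalently, the end of a word that is not a proper prefix of any other stored word.
Those words: "ffqcrq", "ffqcrtqr", "qrqfrq", "qrqttfcfc", "rctt", "rfffrq", "rfrrtcffc", "rrfqq", "rtcqfqtcf", "rtfq", "rtfrrf", "rtqqfrctr"
Leaf count: 12

12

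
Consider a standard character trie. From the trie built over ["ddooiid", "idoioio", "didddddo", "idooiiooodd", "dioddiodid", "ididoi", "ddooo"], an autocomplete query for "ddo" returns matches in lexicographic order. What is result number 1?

ddooiid

Words with prefix "ddo", in lexicographic order: "ddooiid", "ddooo"
Position 1: ddooiid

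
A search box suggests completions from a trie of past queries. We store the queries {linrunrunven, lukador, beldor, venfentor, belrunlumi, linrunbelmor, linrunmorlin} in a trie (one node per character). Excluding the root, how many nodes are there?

52

Count nodes per top-level branch (shared prefixes stored once):
  'b'-branch (beldor, belrunlumi): 13 nodes
  'l'-branch (linrunbelmor, linrunmorlin, linrunrunven, lukador): 30 nodes
  'v'-branch (venfentor): 9 nodes
Sum: 52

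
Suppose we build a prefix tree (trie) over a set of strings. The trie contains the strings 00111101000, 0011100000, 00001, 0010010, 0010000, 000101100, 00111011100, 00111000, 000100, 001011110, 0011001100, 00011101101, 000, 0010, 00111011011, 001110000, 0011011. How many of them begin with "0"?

Walk to "0"; the words in its subtree are exactly those with that prefix.
Words under "0": 000, 00001, 000100, 000101100, 00011101101, 0010, 0010000, 0010010, 001011110, 0011001100, 0011011, 00111000, 001110000, 0011100000, 00111011011, 00111011100, 00111101000
Count: 17

17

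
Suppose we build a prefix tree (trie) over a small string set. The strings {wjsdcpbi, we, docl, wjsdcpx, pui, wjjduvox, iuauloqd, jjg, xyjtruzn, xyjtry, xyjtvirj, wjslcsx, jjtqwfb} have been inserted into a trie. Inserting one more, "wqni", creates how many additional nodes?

The longest prefix of "wqni" already in the trie is "w" (length 1).
New nodes needed: |"wqni"| − 1 = 4 − 1 = 3.

3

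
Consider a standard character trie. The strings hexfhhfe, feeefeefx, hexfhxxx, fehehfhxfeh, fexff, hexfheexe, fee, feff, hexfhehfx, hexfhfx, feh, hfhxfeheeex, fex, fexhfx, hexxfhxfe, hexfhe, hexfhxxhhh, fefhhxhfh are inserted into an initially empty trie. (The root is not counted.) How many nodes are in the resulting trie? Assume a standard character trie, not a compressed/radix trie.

Insert word by word; a character creates a node only if that edge doesn't already exist:
  "hexfhhfe" → 8 new (h, e, x, f, h, h, f, e)
  "feeefeefx" → 9 new (f, e, e, e, f, e, e, f, x)
  "hexfhxxx" → prefix "hexfh" already present; 3 new (x, x, x)
  "fehehfhxfeh" → prefix "fe" already present; 9 new (h, e, h, f, h, x, f, e, h)
  "fexff" → prefix "fe" already present; 3 new (x, f, f)
  "hexfheexe" → prefix "hexfh" already present; 4 new (e, e, x, e)
  "fee" → prefix "fee" already present; 0 new (none)
  "feff" → prefix "fe" already present; 2 new (f, f)
  "hexfhehfx" → prefix "hexfhe" already present; 3 new (h, f, x)
  "hexfhfx" → prefix "hexfh" already present; 2 new (f, x)
  "feh" → prefix "feh" already present; 0 new (none)
  "hfhxfeheeex" → prefix "h" already present; 10 new (f, h, x, f, e, h, e, e, e, x)
  "fex" → prefix "fex" already present; 0 new (none)
  "fexhfx" → prefix "fex" already present; 3 new (h, f, x)
  "hexxfhxfe" → prefix "hex" already present; 6 new (x, f, h, x, f, e)
  "hexfhe" → prefix "hexfhe" already present; 0 new (none)
  "hexfhxxhhh" → prefix "hexfhxx" already present; 3 new (h, h, h)
  "fefhhxhfh" → prefix "fef" already present; 6 new (h, h, x, h, f, h)
Total nodes = 8 + 9 + 3 + 9 + 3 + 4 + 0 + 2 + 3 + 2 + 0 + 10 + 0 + 3 + 6 + 0 + 3 + 6 = 71

71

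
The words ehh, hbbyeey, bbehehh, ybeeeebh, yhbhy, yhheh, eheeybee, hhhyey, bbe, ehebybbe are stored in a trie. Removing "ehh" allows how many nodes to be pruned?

A node on "ehh"'s path can go only if nothing else ends at it or branches off below it.
The suffix "h" (1 node) is used only by "ehh"; the node for "eh" still has the child "e", so pruning stops there.
Nodes removed: 1

1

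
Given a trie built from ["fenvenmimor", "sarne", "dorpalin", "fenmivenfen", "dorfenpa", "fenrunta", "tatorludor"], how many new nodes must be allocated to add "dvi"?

The longest prefix of "dvi" already in the trie is "d" (length 1).
New nodes needed: |"dvi"| − 1 = 3 − 1 = 2.

2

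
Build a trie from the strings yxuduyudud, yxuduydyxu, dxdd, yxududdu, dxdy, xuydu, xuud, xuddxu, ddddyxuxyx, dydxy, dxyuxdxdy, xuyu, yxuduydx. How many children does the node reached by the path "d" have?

3

Walk "d" from the root, arriving at one node.
Characters that immediately follow "d" among the stored strings: {d, x, y}.
That node has 3 child edges.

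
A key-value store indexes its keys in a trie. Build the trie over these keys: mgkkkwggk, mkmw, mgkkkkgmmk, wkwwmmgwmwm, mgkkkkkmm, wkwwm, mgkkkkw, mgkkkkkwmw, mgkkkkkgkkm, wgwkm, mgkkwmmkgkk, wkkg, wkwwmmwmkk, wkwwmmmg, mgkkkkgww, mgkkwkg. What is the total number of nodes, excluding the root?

Insert word by word; a character creates a node only if that edge doesn't already exist:
  "mgkkkwggk" → 9 new (m, g, k, k, k, w, g, g, k)
  "mkmw" → prefix "m" already present; 3 new (k, m, w)
  "mgkkkkgmmk" → prefix "mgkkk" already present; 5 new (k, g, m, m, k)
  "wkwwmmgwmwm" → 11 new (w, k, w, w, m, m, g, w, m, w, m)
  "mgkkkkkmm" → prefix "mgkkkk" already present; 3 new (k, m, m)
  "wkwwm" → prefix "wkwwm" already present; 0 new (none)
  "mgkkkkw" → prefix "mgkkkk" already present; 1 new (w)
  "mgkkkkkwmw" → prefix "mgkkkkk" already present; 3 new (w, m, w)
  "mgkkkkkgkkm" → prefix "mgkkkkk" already present; 4 new (g, k, k, m)
  "wgwkm" → prefix "w" already present; 4 new (g, w, k, m)
  "mgkkwmmkgkk" → prefix "mgkk" already present; 7 new (w, m, m, k, g, k, k)
  "wkkg" → prefix "wk" already present; 2 new (k, g)
  "wkwwmmwmkk" → prefix "wkwwmm" already present; 4 new (w, m, k, k)
  "wkwwmmmg" → prefix "wkwwmm" already present; 2 new (m, g)
  "mgkkkkgww" → prefix "mgkkkkg" already present; 2 new (w, w)
  "mgkkwkg" → prefix "mgkkw" already present; 2 new (k, g)
Total nodes = 9 + 3 + 5 + 11 + 3 + 0 + 1 + 3 + 4 + 4 + 7 + 2 + 4 + 2 + 2 + 2 = 62

62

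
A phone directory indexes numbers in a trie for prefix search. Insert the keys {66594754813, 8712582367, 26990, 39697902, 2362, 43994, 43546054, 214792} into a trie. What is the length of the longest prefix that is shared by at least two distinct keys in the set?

The deepest shared node is where two words last agree before diverging.
"43546054" and "43994" agree on "43" (2 characters) before diverging; nothing deeper is shared.
Longest shared-prefix length: 2

2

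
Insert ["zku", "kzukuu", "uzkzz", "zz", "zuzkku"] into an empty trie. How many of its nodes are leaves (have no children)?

Leaves are exactly the stored words that no other stored word extends.
Those words: "kzukuu", "uzkzz", "zku", "zuzkku", "zz"
Leaf count: 5

5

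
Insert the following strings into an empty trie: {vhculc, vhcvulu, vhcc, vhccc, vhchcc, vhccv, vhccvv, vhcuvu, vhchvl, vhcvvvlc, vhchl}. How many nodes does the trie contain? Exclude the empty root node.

26

Trie structure (* marks end of a word):
(root)
└─ v
   └─ h
      └─ c
         ├─ c *
         │  ├─ c *
         │  └─ v *
         │     └─ v *
         ├─ h
         │  ├─ c
         │  │  └─ c *
         │  ├─ l *
         │  └─ v
         │     └─ l *
         ├─ u
         │  ├─ l
         │  │  └─ c *
         │  └─ v
         │     └─ u *
         └─ v
            ├─ u
            │  └─ l
            │     └─ u *
            └─ v
               └─ v
                  └─ l
                     └─ c *
Counting every labelled node above: 26.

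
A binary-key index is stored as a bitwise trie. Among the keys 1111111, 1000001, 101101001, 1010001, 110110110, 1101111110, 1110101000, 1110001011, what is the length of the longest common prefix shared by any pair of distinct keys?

5

Equivalently: take the maximum, over all pairs, of their longest common prefix length.
"110110110" and "1101111110" agree on "11011" (5 characters) before diverging; nothing deeper is shared.
Longest shared-prefix length: 5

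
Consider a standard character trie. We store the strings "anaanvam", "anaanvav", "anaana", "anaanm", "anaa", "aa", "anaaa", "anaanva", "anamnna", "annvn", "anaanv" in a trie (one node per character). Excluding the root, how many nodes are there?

Count nodes per top-level branch (shared prefixes stored once):
  'a'-branch (aa, anaa, anaaa, anaana, anaanm, anaanv, anaanva, anaanvam, anaanvav, anamnna, annvn): 20 nodes
Sum: 20

20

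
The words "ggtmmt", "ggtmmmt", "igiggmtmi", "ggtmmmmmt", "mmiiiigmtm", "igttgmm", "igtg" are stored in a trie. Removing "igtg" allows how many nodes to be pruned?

1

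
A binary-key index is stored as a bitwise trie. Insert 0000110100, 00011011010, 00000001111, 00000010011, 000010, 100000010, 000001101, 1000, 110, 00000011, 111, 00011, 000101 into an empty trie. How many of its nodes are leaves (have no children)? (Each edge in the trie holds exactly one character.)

Leaves are exactly the stored words that no other stored word extends.
Those words: "00000001111", "00000010011", "00000011", "000001101", "000010", "0000110100", "000101", "00011011010", "100000010", "110", "111"
Leaf count: 11

11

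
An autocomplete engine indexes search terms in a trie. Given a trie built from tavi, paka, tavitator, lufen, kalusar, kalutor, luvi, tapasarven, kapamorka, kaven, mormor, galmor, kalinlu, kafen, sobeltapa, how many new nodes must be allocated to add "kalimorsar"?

"kali" is already a path in the trie; the remaining "morsar" must be added.
So 10 − 4 = 6 new nodes.

6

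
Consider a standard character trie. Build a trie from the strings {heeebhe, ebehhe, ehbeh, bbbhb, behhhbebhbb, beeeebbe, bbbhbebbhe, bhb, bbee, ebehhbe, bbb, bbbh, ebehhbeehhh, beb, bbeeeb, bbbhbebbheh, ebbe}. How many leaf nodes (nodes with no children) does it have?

A leaf is a node with no children — equivalently, the end of a word that is not a proper prefix of any other stored word.
Those words: "bbbhbebbheh", "bbeeeb", "beb", "beeeebbe", "behhhbebhbb", "bhb", "ebbe", "ebehhbeehhh", "ebehhe", "ehbeh", "heeebhe"
Leaf count: 11

11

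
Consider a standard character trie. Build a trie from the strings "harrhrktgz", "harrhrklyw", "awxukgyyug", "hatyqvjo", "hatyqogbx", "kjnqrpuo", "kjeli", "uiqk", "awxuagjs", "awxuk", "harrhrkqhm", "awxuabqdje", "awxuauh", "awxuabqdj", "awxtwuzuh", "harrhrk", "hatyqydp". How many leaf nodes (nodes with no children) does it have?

A leaf is a node with no children — equivalently, the end of a word that is not a proper prefix of any other stored word.
Those words: "awxtwuzuh", "awxuabqdje", "awxuagjs", "awxuauh", "awxukgyyug", "harrhrklyw", "harrhrkqhm", "harrhrktgz", "hatyqogbx", "hatyqvjo", "hatyqydp", "kjeli", "kjnqrpuo", "uiqk"
Leaf count: 14

14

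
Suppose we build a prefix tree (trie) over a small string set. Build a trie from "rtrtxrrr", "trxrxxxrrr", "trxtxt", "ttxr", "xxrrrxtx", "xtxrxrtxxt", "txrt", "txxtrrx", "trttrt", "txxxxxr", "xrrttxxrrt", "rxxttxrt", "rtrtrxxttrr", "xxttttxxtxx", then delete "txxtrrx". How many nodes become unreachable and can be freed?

4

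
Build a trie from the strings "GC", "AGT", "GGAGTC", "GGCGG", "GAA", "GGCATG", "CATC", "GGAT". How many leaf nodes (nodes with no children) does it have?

A leaf is a node with no children — equivalently, the end of a word that is not a proper prefix of any other stored word.
Those words: "AGT", "CATC", "GAA", "GC", "GGAGTC", "GGAT", "GGCATG", "GGCGG"
Leaf count: 8

8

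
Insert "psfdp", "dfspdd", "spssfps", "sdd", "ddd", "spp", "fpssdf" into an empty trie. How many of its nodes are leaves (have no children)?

Leaves are exactly the stored words that no other stored word extends.
Those words: "ddd", "dfspdd", "fpssdf", "psfdp", "sdd", "spp", "spssfps"
Leaf count: 7

7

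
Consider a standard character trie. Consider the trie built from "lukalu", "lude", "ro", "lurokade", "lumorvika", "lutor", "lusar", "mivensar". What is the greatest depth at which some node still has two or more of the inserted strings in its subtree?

Equivalently: take the maximum, over all pairs, of their longest common prefix length.
e.g. "lude" and "lukalu" share the prefix "lu" of length 2; no pair shares a longer one.
Longest shared-prefix length: 2

2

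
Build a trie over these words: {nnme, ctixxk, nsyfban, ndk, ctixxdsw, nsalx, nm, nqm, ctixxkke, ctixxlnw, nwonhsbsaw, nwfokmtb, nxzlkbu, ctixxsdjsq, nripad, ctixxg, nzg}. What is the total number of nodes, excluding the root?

66

Trace insertions, counting only characters that open a new branch:
  "nnme" → 4 new (n, n, m, e)
  "ctixxk" → 6 new (c, t, i, x, x, k)
  "nsyfban" → prefix "n" already present; 6 new (s, y, f, b, a, n)
  "ndk" → prefix "n" already present; 2 new (d, k)
  "ctixxdsw" → prefix "ctixx" already present; 3 new (d, s, w)
  "nsalx" → prefix "ns" already present; 3 new (a, l, x)
  "nm" → prefix "n" already present; 1 new (m)
  "nqm" → prefix "n" already present; 2 new (q, m)
  "ctixxkke" → prefix "ctixxk" already present; 2 new (k, e)
  "ctixxlnw" → prefix "ctixx" already present; 3 new (l, n, w)
  "nwonhsbsaw" → prefix "n" already present; 9 new (w, o, n, h, s, b, s, a, w)
  "nwfokmtb" → prefix "nw" already present; 6 new (f, o, k, m, t, b)
  "nxzlkbu" → prefix "n" already present; 6 new (x, z, l, k, b, u)
  "ctixxsdjsq" → prefix "ctixx" already present; 5 new (s, d, j, s, q)
  "nripad" → prefix "n" already present; 5 new (r, i, p, a, d)
  "ctixxg" → prefix "ctixx" already present; 1 new (g)
  "nzg" → prefix "n" already present; 2 new (z, g)
Total nodes = 4 + 6 + 6 + 2 + 3 + 3 + 1 + 2 + 2 + 3 + 9 + 6 + 6 + 5 + 5 + 1 + 2 = 66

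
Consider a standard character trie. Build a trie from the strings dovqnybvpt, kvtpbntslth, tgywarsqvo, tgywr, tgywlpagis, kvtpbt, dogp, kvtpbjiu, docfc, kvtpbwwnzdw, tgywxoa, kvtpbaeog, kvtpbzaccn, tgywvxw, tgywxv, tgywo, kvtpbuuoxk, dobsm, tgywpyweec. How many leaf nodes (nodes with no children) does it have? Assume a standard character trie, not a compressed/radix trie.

19

A leaf is a node with no children — equivalently, the end of a word that is not a proper prefix of any other stored word.
Those words: "dobsm", "docfc", "dogp", "dovqnybvpt", "kvtpbaeog", "kvtpbjiu", "kvtpbntslth", "kvtpbt", "kvtpbuuoxk", "kvtpbwwnzdw", "kvtpbzaccn", "tgywarsqvo", "tgywlpagis", "tgywo", "tgywpyweec", "tgywr", "tgywvxw", "tgywxoa", "tgywxv"
Leaf count: 19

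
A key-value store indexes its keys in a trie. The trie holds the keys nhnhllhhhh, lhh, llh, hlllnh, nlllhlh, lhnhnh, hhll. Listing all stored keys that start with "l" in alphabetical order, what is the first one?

Words with prefix "l", in lexicographic order: "lhh", "lhnhnh", "llh"
The 1st is lhh.

lhh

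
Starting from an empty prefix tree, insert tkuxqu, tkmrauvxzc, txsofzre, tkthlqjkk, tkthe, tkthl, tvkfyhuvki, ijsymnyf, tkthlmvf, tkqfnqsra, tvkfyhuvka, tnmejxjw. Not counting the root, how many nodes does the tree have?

64

Trace insertions, counting only characters that open a new branch:
  "tkuxqu" → 6 new (t, k, u, x, q, u)
  "tkmrauvxzc" → prefix "tk" already present; 8 new (m, r, a, u, v, x, z, c)
  "txsofzre" → prefix "t" already present; 7 new (x, s, o, f, z, r, e)
  "tkthlqjkk" → prefix "tk" already present; 7 new (t, h, l, q, j, k, k)
  "tkthe" → prefix "tkth" already present; 1 new (e)
  "tkthl" → prefix "tkthl" already present; 0 new (none)
  "tvkfyhuvki" → prefix "t" already present; 9 new (v, k, f, y, h, u, v, k, i)
  "ijsymnyf" → 8 new (i, j, s, y, m, n, y, f)
  "tkthlmvf" → prefix "tkthl" already present; 3 new (m, v, f)
  "tkqfnqsra" → prefix "tk" already present; 7 new (q, f, n, q, s, r, a)
  "tvkfyhuvka" → prefix "tvkfyhuvk" already present; 1 new (a)
  "tnmejxjw" → prefix "t" already present; 7 new (n, m, e, j, x, j, w)
Total nodes = 6 + 8 + 7 + 7 + 1 + 0 + 9 + 8 + 3 + 7 + 1 + 7 = 64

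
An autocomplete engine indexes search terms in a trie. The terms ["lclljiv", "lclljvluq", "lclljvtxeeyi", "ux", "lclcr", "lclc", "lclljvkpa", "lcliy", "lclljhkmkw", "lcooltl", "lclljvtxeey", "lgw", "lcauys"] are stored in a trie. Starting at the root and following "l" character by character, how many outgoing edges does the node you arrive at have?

The children of the "l" node are the distinct next characters among strings starting with "l".
Distinct next characters after "l": c, g.
That node has 2 child edges.

2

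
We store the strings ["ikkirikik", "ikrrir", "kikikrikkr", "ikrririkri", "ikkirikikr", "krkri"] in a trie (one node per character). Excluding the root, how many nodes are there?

32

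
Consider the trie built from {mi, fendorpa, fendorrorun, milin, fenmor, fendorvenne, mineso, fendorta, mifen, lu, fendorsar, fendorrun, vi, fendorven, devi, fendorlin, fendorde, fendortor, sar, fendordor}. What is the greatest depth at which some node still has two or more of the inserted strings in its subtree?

9

The deepest shared node is where two words last agree before diverging.
e.g. "fendorven" and "fendorvenne" share the prefix "fendorven" of length 9; no pair shares a longer one.
Longest shared-prefix length: 9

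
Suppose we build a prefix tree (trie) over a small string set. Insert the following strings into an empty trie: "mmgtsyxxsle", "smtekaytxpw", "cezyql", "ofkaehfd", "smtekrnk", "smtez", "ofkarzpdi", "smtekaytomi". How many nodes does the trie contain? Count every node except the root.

For each word, the new-node count is its length minus the longest prefix already in the trie:
  "mmgtsyxxsle" → 11 new (m, m, g, t, s, y, x, x, s, l, e)
  "smtekaytxpw" → 11 new (s, m, t, e, k, a, y, t, x, p, w)
  "cezyql" → 6 new (c, e, z, y, q, l)
  "ofkaehfd" → 8 new (o, f, k, a, e, h, f, d)
  "smtekrnk" → prefix "smtek" already present; 3 new (r, n, k)
  "smtez" → prefix "smte" already present; 1 new (z)
  "ofkarzpdi" → prefix "ofka" already present; 5 new (r, z, p, d, i)
  "smtekaytomi" → prefix "smtekayt" already present; 3 new (o, m, i)
Total nodes = 11 + 11 + 6 + 8 + 3 + 1 + 5 + 3 = 48

48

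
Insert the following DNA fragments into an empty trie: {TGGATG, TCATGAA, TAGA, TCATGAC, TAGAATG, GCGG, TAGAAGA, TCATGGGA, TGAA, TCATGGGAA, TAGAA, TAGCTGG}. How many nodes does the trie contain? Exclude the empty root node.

35

Trace insertions, counting only characters that open a new branch:
  "TGGATG" → 6 new (T, G, G, A, T, G)
  "TCATGAA" → prefix "T" already present; 6 new (C, A, T, G, A, A)
  "TAGA" → prefix "T" already present; 3 new (A, G, A)
  "TCATGAC" → prefix "TCATGA" already present; 1 new (C)
  "TAGAATG" → prefix "TAGA" already present; 3 new (A, T, G)
  "GCGG" → 4 new (G, C, G, G)
  "TAGAAGA" → prefix "TAGAA" already present; 2 new (G, A)
  "TCATGGGA" → prefix "TCATG" already present; 3 new (G, G, A)
  "TGAA" → prefix "TG" already present; 2 new (A, A)
  "TCATGGGAA" → prefix "TCATGGGA" already present; 1 new (A)
  "TAGAA" → prefix "TAGAA" already present; 0 new (none)
  "TAGCTGG" → prefix "TAG" already present; 4 new (C, T, G, G)
Total nodes = 6 + 6 + 3 + 1 + 3 + 4 + 2 + 3 + 2 + 1 + 0 + 4 = 35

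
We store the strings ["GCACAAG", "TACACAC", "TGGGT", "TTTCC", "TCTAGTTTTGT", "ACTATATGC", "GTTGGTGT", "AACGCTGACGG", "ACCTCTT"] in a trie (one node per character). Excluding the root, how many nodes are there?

63

Trace insertions, counting only characters that open a new branch:
  "GCACAAG" → 7 new (G, C, A, C, A, A, G)
  "TACACAC" → 7 new (T, A, C, A, C, A, C)
  "TGGGT" → prefix "T" already present; 4 new (G, G, G, T)
  "TTTCC" → prefix "T" already present; 4 new (T, T, C, C)
  "TCTAGTTTTGT" → prefix "T" already present; 10 new (C, T, A, G, T, T, T, T, G, T)
  "ACTATATGC" → 9 new (A, C, T, A, T, A, T, G, C)
  "GTTGGTGT" → prefix "G" already present; 7 new (T, T, G, G, T, G, T)
  "AACGCTGACGG" → prefix "A" already present; 10 new (A, C, G, C, T, G, A, C, G, G)
  "ACCTCTT" → prefix "AC" already present; 5 new (C, T, C, T, T)
Total nodes = 7 + 7 + 4 + 4 + 10 + 9 + 7 + 10 + 5 = 63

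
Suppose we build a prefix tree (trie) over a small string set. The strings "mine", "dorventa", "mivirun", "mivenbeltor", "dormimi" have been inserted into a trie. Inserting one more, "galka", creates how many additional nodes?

5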